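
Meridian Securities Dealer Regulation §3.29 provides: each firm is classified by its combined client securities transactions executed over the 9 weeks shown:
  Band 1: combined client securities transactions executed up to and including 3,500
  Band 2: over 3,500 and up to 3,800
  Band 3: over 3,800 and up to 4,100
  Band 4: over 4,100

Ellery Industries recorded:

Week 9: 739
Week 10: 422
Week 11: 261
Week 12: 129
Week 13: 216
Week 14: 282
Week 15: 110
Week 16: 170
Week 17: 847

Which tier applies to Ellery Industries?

Band 1

Combined client securities transactions executed: 739 + 422 + 261 + 129 + 216 + 282 + 110 + 170 + 847 = 3,176.
3,176 ≤ 3,500, so Band 1 applies.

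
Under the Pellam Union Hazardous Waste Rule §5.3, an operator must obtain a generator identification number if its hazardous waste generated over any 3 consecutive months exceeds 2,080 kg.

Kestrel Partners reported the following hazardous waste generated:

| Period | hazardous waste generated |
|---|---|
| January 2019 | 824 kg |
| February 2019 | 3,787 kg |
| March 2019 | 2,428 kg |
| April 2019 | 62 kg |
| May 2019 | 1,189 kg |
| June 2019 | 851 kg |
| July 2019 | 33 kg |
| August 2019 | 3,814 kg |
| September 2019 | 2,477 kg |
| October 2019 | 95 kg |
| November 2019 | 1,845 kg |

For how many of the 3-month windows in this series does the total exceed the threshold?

January 2019–March 2019: 824 kg + 3,787 kg + 2,428 kg = 7,039 kg (over)
February 2019–April 2019: 3,787 kg + 2,428 kg + 62 kg = 6,277 kg (over)
March 2019–May 2019: 2,428 kg + 62 kg + 1,189 kg = 3,679 kg (over)
April 2019–June 2019: 62 kg + 1,189 kg + 851 kg = 2,102 kg (over)
May 2019–July 2019: 1,189 kg + 851 kg + 33 kg = 2,073 kg (under)
June 2019–August 2019: 851 kg + 33 kg + 3,814 kg = 4,698 kg (over)
July 2019–September 2019: 33 kg + 3,814 kg + 2,477 kg = 6,324 kg (over)
August 2019–October 2019: 3,814 kg + 2,477 kg + 95 kg = 6,386 kg (over)
September 2019–November 2019: 2,477 kg + 95 kg + 1,845 kg = 4,417 kg (over)
8 windows exceed the threshold.

8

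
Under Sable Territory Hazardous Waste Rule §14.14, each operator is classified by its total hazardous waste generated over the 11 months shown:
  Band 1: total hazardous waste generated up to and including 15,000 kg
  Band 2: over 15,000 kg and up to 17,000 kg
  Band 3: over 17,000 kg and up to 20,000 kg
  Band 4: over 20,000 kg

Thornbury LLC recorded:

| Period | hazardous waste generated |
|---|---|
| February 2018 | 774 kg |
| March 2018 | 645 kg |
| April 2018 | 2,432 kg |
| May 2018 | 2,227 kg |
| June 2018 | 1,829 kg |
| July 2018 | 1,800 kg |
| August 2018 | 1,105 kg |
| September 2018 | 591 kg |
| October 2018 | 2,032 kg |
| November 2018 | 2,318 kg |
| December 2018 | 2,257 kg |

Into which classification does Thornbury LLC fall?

Total hazardous waste generated: 774 kg + 645 kg + 2,432 kg + 2,227 kg + 1,829 kg + 1,800 kg + 1,105 kg + 591 kg + 2,032 kg + 2,318 kg + 2,257 kg = 18,010 kg.
17,000 kg < 18,010 kg ≤ 20,000 kg, so Band 3 applies.

Band 3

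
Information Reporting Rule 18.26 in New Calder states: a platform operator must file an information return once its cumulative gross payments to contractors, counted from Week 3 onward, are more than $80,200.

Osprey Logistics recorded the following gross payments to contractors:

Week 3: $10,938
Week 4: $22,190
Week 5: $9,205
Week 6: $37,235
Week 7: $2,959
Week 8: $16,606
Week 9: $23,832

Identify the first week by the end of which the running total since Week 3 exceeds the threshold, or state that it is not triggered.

Week 7

Through Week 3: $10,938
Through Week 4: $33,128
Through Week 5: $42,333
Through Week 6: $79,568
Through Week 7: $82,527 ← exceeds threshold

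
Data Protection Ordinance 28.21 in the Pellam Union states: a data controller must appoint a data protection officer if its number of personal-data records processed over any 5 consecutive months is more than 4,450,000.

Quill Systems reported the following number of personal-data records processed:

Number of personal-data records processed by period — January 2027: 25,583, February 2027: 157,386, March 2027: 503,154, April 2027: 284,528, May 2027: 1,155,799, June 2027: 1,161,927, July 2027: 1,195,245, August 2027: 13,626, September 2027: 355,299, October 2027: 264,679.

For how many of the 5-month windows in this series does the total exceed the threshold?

0

January 2027–May 2027: 25,583 + 157,386 + 503,154 + 284,528 + 1,155,799 = 2,126,450 (under)
February 2027–June 2027: 157,386 + 503,154 + 284,528 + 1,155,799 + 1,161,927 = 3,262,794 (under)
March 2027–July 2027: 503,154 + 284,528 + 1,155,799 + 1,161,927 + 1,195,245 = 4,300,653 (under)
April 2027–August 2027: 284,528 + 1,155,799 + 1,161,927 + 1,195,245 + 13,626 = 3,811,125 (under)
May 2027–September 2027: 1,155,799 + 1,161,927 + 1,195,245 + 13,626 + 355,299 = 3,881,896 (under)
June 2027–October 2027: 1,161,927 + 1,195,245 + 13,626 + 355,299 + 264,679 = 2,990,776 (under)
0 windows exceed the threshold.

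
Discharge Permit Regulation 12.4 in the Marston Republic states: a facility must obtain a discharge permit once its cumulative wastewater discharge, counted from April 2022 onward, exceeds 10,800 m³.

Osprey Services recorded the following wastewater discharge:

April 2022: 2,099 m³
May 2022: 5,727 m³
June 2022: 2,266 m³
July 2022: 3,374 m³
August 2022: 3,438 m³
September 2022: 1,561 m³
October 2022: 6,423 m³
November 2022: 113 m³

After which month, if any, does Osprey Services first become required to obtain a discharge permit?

July 2022

Through April 2022: 2,099 m³
Through May 2022: 7,826 m³
Through June 2022: 10,092 m³
Through July 2022: 13,466 m³ ← exceeds threshold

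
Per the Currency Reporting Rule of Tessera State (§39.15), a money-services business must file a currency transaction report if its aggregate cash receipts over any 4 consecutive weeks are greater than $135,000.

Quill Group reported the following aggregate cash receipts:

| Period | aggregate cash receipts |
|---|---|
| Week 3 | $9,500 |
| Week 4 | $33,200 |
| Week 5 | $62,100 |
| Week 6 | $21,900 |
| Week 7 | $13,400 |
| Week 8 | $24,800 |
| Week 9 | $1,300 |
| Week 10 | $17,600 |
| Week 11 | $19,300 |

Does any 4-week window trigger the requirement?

Week 3–Week 6: $9,500 + $33,200 + $62,100 + $21,900 = $126,700 (under)
Week 4–Week 7: $33,200 + $62,100 + $21,900 + $13,400 = $130,600 (under)
Week 5–Week 8: $62,100 + $21,900 + $13,400 + $24,800 = $122,200 (under)
Week 6–Week 9: $21,900 + $13,400 + $24,800 + $1,300 = $61,400 (under)
Week 7–Week 10: $13,400 + $24,800 + $1,300 + $17,600 = $57,100 (under)
Week 8–Week 11: $24,800 + $1,300 + $17,600 + $19,300 = $63,000 (under)
No window exceeds $135,000.

No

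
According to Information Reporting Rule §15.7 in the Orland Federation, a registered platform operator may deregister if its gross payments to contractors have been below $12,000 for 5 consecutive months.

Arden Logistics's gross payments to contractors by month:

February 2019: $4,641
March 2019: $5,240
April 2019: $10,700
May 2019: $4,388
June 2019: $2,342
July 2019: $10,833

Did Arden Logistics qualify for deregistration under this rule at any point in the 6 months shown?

Yes

Months below $12,000: February 2019, March 2019, April 2019, May 2019, June 2019, July 2019.
Longest run of consecutive months below the threshold: 6.
6 ≥ 5, so Arden Logistics became eligible.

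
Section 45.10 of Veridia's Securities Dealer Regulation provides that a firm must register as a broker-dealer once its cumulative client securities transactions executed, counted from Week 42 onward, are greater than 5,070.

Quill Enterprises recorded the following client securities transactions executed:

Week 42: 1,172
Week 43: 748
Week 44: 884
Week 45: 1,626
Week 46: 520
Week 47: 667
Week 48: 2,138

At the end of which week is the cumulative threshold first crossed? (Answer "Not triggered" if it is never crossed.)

Through Week 42: 1,172
Through Week 43: 1,920
Through Week 44: 2,804
Through Week 45: 4,430
Through Week 46: 4,950
Through Week 47: 5,617 ← exceeds threshold

Week 47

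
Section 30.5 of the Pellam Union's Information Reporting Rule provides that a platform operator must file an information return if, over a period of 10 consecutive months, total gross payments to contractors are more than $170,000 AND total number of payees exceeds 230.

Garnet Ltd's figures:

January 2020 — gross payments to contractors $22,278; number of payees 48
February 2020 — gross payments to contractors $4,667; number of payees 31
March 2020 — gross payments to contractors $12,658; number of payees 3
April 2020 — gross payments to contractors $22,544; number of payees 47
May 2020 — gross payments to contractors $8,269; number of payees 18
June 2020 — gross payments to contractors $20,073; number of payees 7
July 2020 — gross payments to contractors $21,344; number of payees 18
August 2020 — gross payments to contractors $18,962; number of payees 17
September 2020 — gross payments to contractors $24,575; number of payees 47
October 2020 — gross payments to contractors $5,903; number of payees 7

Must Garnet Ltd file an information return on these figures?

No

Total gross payments to contractors: $22,278 + $4,667 + $12,658 + $22,544 + $8,269 + $20,073 + $21,344 + $18,962 + $24,575 + $5,903 = $161,273 (≤ $170,000).
Total number of payees: 48 + 31 + 3 + 47 + 18 + 7 + 18 + 17 + 47 + 7 = 243 (> 230).
The test is 'and': the rule requires both, and at least one is not exceeded.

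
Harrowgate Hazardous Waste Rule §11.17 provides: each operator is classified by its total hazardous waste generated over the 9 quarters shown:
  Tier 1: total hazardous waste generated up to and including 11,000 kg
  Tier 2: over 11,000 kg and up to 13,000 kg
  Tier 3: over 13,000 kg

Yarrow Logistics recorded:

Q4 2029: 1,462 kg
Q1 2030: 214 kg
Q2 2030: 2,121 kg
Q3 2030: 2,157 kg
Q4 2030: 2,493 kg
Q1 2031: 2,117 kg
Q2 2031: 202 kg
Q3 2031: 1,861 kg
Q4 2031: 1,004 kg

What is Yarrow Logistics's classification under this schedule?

Tier 3

Total hazardous waste generated: 1,462 kg + 214 kg + 2,121 kg + 2,157 kg + 2,493 kg + 2,117 kg + 202 kg + 1,861 kg + 1,004 kg = 13,631 kg.
13,631 kg > 13,000 kg, so Tier 3 applies.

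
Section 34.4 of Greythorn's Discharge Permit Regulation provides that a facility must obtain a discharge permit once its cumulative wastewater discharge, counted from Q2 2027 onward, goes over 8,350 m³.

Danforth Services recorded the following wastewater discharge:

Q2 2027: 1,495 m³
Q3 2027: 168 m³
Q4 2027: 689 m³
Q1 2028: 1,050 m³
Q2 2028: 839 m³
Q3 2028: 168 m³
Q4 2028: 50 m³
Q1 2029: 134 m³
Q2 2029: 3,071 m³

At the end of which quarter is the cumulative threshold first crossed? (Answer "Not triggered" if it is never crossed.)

Not triggered

Through Q2 2027: 1,495 m³
Through Q3 2027: 1,663 m³
Through Q4 2027: 2,352 m³
Through Q1 2028: 3,402 m³
Through Q2 2028: 4,241 m³
Through Q3 2028: 4,409 m³
Through Q4 2028: 4,459 m³
Through Q1 2029: 4,593 m³
Through Q2 2029: 7,664 m³
Final cumulative total 7,664 m³ ≤ 8,350 m³; the threshold is never exceeded.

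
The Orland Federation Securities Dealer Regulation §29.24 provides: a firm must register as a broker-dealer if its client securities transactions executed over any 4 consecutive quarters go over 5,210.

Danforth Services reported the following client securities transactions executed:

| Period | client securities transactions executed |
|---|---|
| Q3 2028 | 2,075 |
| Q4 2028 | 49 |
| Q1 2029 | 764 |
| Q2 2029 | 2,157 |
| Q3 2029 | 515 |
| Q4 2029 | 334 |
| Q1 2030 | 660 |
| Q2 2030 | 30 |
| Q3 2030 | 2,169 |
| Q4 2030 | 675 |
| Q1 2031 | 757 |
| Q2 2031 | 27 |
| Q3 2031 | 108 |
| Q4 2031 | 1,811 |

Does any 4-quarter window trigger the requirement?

No

Q3 2028–Q2 2029: 2,075 + 49 + 764 + 2,157 = 5,045 (under)
Q4 2028–Q3 2029: 49 + 764 + 2,157 + 515 = 3,485 (under)
Q1 2029–Q4 2029: 764 + 2,157 + 515 + 334 = 3,770 (under)
Q2 2029–Q1 2030: 2,157 + 515 + 334 + 660 = 3,666 (under)
Q3 2029–Q2 2030: 515 + 334 + 660 + 30 = 1,539 (under)
Q4 2029–Q3 2030: 334 + 660 + 30 + 2,169 = 3,193 (under)
Q1 2030–Q4 2030: 660 + 30 + 2,169 + 675 = 3,534 (under)
Q2 2030–Q1 2031: 30 + 2,169 + 675 + 757 = 3,631 (under)
Q3 2030–Q2 2031: 2,169 + 675 + 757 + 27 = 3,628 (under)
Q4 2030–Q3 2031: 675 + 757 + 27 + 108 = 1,567 (under)
Q1 2031–Q4 2031: 757 + 27 + 108 + 1,811 = 2,703 (under)
No window exceeds 5,210.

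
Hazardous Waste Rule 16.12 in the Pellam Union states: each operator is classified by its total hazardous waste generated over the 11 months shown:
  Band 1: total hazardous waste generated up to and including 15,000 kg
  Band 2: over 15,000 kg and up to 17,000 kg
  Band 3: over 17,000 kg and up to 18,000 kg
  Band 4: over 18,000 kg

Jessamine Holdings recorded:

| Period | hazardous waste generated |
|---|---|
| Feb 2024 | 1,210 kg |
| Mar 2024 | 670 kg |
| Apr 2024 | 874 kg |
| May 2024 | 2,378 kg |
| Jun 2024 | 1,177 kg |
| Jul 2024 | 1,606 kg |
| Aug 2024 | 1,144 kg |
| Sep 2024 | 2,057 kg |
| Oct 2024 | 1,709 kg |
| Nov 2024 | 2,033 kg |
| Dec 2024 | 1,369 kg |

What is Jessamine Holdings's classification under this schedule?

Total hazardous waste generated: 1,210 kg + 670 kg + 874 kg + 2,378 kg + 1,177 kg + 1,606 kg + 1,144 kg + 2,057 kg + 1,709 kg + 2,033 kg + 1,369 kg = 16,227 kg.
15,000 kg < 16,227 kg ≤ 17,000 kg, so Band 2 applies.

Band 2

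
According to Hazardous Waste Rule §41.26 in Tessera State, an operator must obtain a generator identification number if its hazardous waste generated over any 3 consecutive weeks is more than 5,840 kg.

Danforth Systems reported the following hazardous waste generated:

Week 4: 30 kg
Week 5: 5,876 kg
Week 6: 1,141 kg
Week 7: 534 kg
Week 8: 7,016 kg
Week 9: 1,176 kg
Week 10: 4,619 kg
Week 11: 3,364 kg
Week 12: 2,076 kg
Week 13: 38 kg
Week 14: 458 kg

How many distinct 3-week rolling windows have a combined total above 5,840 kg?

7

Week 4–Week 6: 30 kg + 5,876 kg + 1,141 kg = 7,047 kg (over)
Week 5–Week 7: 5,876 kg + 1,141 kg + 534 kg = 7,551 kg (over)
Week 6–Week 8: 1,141 kg + 534 kg + 7,016 kg = 8,691 kg (over)
Week 7–Week 9: 534 kg + 7,016 kg + 1,176 kg = 8,726 kg (over)
Week 8–Week 10: 7,016 kg + 1,176 kg + 4,619 kg = 12,811 kg (over)
Week 9–Week 11: 1,176 kg + 4,619 kg + 3,364 kg = 9,159 kg (over)
Week 10–Week 12: 4,619 kg + 3,364 kg + 2,076 kg = 10,059 kg (over)
Week 11–Week 13: 3,364 kg + 2,076 kg + 38 kg = 5,478 kg (under)
Week 12–Week 14: 2,076 kg + 38 kg + 458 kg = 2,572 kg (under)
7 windows exceed the threshold.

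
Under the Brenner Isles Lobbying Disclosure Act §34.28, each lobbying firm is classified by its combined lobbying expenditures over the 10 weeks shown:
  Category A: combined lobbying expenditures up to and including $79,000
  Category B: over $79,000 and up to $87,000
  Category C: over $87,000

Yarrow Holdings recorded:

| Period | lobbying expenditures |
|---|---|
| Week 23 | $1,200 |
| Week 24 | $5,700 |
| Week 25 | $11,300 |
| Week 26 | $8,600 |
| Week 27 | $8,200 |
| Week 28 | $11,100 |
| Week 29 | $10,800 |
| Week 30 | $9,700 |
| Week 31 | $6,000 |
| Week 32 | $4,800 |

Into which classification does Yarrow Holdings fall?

Combined lobbying expenditures: $1,200 + $5,700 + $11,300 + $8,600 + $8,200 + $11,100 + $10,800 + $9,700 + $6,000 + $4,800 = $77,400.
$77,400 ≤ $79,000, so Category A applies.

Category A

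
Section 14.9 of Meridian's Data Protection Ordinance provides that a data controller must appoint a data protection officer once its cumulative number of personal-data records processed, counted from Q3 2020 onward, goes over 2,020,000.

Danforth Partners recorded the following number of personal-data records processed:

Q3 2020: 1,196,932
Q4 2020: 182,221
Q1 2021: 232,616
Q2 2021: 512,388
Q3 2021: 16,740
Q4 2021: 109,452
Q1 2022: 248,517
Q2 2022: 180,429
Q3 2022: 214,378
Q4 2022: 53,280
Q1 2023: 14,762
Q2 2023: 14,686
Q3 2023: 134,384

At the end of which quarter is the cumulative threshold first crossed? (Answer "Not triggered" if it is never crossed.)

Through Q3 2020: 1,196,932
Through Q4 2020: 1,379,153
Through Q1 2021: 1,611,769
Through Q2 2021: 2,124,157 ← exceeds threshold

Q2 2021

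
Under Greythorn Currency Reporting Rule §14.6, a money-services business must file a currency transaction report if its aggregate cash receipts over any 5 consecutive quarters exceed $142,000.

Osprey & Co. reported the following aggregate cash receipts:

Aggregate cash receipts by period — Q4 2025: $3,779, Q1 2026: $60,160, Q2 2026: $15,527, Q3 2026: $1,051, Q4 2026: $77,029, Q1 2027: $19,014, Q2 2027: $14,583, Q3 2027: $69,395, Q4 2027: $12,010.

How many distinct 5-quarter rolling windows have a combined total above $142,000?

4

Q4 2025–Q4 2026: $3,779 + $60,160 + $15,527 + $1,051 + $77,029 = $157,546 (over)
Q1 2026–Q1 2027: $60,160 + $15,527 + $1,051 + $77,029 + $19,014 = $172,781 (over)
Q2 2026–Q2 2027: $15,527 + $1,051 + $77,029 + $19,014 + $14,583 = $127,204 (under)
Q3 2026–Q3 2027: $1,051 + $77,029 + $19,014 + $14,583 + $69,395 = $181,072 (over)
Q4 2026–Q4 2027: $77,029 + $19,014 + $14,583 + $69,395 + $12,010 = $192,031 (over)
4 windows exceed the threshold.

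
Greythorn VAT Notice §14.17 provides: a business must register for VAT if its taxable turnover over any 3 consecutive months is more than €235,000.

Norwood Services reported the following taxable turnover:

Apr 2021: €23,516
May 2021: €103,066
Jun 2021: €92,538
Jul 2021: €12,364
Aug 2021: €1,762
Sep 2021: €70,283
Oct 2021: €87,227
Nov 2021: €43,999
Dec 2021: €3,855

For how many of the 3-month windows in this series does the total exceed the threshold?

Apr 2021–Jun 2021: €23,516 + €103,066 + €92,538 = €219,120 (under)
May 2021–Jul 2021: €103,066 + €92,538 + €12,364 = €207,968 (under)
Jun 2021–Aug 2021: €92,538 + €12,364 + €1,762 = €106,664 (under)
Jul 2021–Sep 2021: €12,364 + €1,762 + €70,283 = €84,409 (under)
Aug 2021–Oct 2021: €1,762 + €70,283 + €87,227 = €159,272 (under)
Sep 2021–Nov 2021: €70,283 + €87,227 + €43,999 = €201,509 (under)
Oct 2021–Dec 2021: €87,227 + €43,999 + €3,855 = €135,081 (under)
0 windows exceed the threshold.

0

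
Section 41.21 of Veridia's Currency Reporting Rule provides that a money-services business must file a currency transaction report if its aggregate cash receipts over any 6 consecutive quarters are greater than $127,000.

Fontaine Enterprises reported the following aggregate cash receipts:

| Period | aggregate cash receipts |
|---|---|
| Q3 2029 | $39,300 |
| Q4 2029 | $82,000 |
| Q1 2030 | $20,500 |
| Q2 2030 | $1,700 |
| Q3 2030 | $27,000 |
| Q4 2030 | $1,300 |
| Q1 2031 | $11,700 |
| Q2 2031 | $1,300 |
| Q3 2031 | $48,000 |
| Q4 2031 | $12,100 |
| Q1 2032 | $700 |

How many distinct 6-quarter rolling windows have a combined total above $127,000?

2

Q3 2029–Q4 2030: $39,300 + $82,000 + $20,500 + $1,700 + $27,000 + $1,300 = $171,800 (over)
Q4 2029–Q1 2031: $82,000 + $20,500 + $1,700 + $27,000 + $1,300 + $11,700 = $144,200 (over)
Q1 2030–Q2 2031: $20,500 + $1,700 + $27,000 + $1,300 + $11,700 + $1,300 = $63,500 (under)
Q2 2030–Q3 2031: $1,700 + $27,000 + $1,300 + $11,700 + $1,300 + $48,000 = $91,000 (under)
Q3 2030–Q4 2031: $27,000 + $1,300 + $11,700 + $1,300 + $48,000 + $12,100 = $101,400 (under)
Q4 2030–Q1 2032: $1,300 + $11,700 + $1,300 + $48,000 + $12,100 + $700 = $75,100 (under)
2 windows exceed the threshold.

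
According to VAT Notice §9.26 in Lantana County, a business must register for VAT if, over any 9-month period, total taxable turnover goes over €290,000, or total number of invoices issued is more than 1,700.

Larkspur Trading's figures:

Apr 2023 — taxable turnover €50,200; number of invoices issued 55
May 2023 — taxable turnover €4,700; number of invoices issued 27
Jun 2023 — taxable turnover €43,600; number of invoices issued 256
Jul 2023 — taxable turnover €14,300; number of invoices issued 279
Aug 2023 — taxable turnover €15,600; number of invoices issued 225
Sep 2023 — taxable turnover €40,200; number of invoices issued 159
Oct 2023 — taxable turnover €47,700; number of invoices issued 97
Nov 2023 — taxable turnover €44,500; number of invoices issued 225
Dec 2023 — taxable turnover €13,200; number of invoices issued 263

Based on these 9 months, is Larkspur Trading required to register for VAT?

Total taxable turnover: €50,200 + €4,700 + €43,600 + €14,300 + €15,600 + €40,200 + €47,700 + €44,500 + €13,200 = €274,000 (≤ €290,000).
Total number of invoices issued: 55 + 27 + 256 + 279 + 225 + 159 + 97 + 225 + 263 = 1,586 (≤ 1,700).
The test is 'or': neither threshold is exceeded.

No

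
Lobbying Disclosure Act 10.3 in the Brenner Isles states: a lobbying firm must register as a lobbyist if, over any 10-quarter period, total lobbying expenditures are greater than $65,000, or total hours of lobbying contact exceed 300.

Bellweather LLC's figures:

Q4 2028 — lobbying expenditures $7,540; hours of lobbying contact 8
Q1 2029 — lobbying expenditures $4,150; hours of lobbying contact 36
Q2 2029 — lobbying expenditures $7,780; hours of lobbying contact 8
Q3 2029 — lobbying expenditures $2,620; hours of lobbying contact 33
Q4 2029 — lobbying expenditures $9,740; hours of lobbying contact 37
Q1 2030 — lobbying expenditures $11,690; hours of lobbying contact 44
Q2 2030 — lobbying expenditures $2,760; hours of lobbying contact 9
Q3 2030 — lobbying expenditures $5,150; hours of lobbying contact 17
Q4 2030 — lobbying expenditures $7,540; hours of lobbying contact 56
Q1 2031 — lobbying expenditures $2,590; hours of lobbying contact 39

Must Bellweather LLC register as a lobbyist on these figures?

Total lobbying expenditures: $7,540 + $4,150 + $7,780 + $2,620 + $9,740 + $11,690 + $2,760 + $5,150 + $7,540 + $2,590 = $61,560 (≤ $65,000).
Total hours of lobbying contact: 8 + 36 + 8 + 33 + 37 + 44 + 9 + 17 + 56 + 39 = 287 (≤ 300).
The test is 'or': neither threshold is exceeded.

No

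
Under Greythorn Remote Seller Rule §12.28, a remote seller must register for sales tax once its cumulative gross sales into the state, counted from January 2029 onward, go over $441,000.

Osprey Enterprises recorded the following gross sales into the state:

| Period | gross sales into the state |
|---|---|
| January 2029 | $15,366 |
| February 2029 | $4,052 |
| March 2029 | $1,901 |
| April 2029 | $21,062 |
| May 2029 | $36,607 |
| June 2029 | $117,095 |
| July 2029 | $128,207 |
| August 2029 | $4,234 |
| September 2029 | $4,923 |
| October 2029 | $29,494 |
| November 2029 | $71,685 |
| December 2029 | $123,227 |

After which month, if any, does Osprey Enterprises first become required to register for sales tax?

December 2029

Through January 2029: $15,366
Through February 2029: $19,418
Through March 2029: $21,319
Through April 2029: $42,381
Through May 2029: $78,988
Through June 2029: $196,083
Through July 2029: $324,290
Through August 2029: $328,524
Through September 2029: $333,447
Through October 2029: $362,941
Through November 2029: $434,626
Through December 2029: $557,853 ← exceeds threshold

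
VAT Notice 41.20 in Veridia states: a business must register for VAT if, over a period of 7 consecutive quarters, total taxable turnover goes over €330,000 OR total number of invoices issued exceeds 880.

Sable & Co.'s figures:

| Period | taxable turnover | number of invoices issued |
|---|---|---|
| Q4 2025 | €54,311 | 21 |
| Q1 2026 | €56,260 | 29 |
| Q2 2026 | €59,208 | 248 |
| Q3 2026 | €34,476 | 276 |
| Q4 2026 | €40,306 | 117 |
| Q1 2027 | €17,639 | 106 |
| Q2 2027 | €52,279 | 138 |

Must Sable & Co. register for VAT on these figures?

Total taxable turnover: €54,311 + €56,260 + €59,208 + €34,476 + €40,306 + €17,639 + €52,279 = €314,479 (≤ €330,000).
Total number of invoices issued: 21 + 29 + 248 + 276 + 117 + 106 + 138 = 935 (> 880).
The test is 'or': at least one threshold is exceeded.

Yes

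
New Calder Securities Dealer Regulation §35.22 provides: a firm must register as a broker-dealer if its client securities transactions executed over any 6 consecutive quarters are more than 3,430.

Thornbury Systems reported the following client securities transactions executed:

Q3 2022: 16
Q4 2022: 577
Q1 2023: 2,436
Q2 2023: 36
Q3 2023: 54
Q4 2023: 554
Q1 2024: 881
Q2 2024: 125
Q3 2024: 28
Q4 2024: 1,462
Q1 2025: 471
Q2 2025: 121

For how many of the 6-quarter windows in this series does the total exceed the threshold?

Q3 2022–Q4 2023: 16 + 577 + 2,436 + 36 + 54 + 554 = 3,673 (over)
Q4 2022–Q1 2024: 577 + 2,436 + 36 + 54 + 554 + 881 = 4,538 (over)
Q1 2023–Q2 2024: 2,436 + 36 + 54 + 554 + 881 + 125 = 4,086 (over)
Q2 2023–Q3 2024: 36 + 54 + 554 + 881 + 125 + 28 = 1,678 (under)
Q3 2023–Q4 2024: 54 + 554 + 881 + 125 + 28 + 1,462 = 3,104 (under)
Q4 2023–Q1 2025: 554 + 881 + 125 + 28 + 1,462 + 471 = 3,521 (over)
Q1 2024–Q2 2025: 881 + 125 + 28 + 1,462 + 471 + 121 = 3,088 (under)
4 windows exceed the threshold.

4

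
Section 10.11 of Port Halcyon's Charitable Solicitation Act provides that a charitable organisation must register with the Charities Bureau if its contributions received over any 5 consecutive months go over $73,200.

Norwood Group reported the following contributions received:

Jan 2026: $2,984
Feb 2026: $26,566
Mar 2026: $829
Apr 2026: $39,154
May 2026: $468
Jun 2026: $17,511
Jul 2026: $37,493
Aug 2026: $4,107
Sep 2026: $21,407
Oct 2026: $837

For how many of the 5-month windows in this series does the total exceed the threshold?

Jan 2026–May 2026: $2,984 + $26,566 + $829 + $39,154 + $468 = $70,001 (under)
Feb 2026–Jun 2026: $26,566 + $829 + $39,154 + $468 + $17,511 = $84,528 (over)
Mar 2026–Jul 2026: $829 + $39,154 + $468 + $17,511 + $37,493 = $95,455 (over)
Apr 2026–Aug 2026: $39,154 + $468 + $17,511 + $37,493 + $4,107 = $98,733 (over)
May 2026–Sep 2026: $468 + $17,511 + $37,493 + $4,107 + $21,407 = $80,986 (over)
Jun 2026–Oct 2026: $17,511 + $37,493 + $4,107 + $21,407 + $837 = $81,355 (over)
5 windows exceed the threshold.

5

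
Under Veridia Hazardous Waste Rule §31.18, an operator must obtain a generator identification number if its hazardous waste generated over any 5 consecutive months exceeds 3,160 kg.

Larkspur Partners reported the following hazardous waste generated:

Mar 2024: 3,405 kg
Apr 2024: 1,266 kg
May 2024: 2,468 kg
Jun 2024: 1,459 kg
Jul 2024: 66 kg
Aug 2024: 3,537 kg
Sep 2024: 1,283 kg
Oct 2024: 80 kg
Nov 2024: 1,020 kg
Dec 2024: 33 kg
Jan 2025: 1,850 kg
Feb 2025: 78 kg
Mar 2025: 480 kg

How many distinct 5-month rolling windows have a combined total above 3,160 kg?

8

Mar 2024–Jul 2024: 3,405 kg + 1,266 kg + 2,468 kg + 1,459 kg + 66 kg = 8,664 kg (over)
Apr 2024–Aug 2024: 1,266 kg + 2,468 kg + 1,459 kg + 66 kg + 3,537 kg = 8,796 kg (over)
May 2024–Sep 2024: 2,468 kg + 1,459 kg + 66 kg + 3,537 kg + 1,283 kg = 8,813 kg (over)
Jun 2024–Oct 2024: 1,459 kg + 66 kg + 3,537 kg + 1,283 kg + 80 kg = 6,425 kg (over)
Jul 2024–Nov 2024: 66 kg + 3,537 kg + 1,283 kg + 80 kg + 1,020 kg = 5,986 kg (over)
Aug 2024–Dec 2024: 3,537 kg + 1,283 kg + 80 kg + 1,020 kg + 33 kg = 5,953 kg (over)
Sep 2024–Jan 2025: 1,283 kg + 80 kg + 1,020 kg + 33 kg + 1,850 kg = 4,266 kg (over)
Oct 2024–Feb 2025: 80 kg + 1,020 kg + 33 kg + 1,850 kg + 78 kg = 3,061 kg (under)
Nov 2024–Mar 2025: 1,020 kg + 33 kg + 1,850 kg + 78 kg + 480 kg = 3,461 kg (over)
8 windows exceed the threshold.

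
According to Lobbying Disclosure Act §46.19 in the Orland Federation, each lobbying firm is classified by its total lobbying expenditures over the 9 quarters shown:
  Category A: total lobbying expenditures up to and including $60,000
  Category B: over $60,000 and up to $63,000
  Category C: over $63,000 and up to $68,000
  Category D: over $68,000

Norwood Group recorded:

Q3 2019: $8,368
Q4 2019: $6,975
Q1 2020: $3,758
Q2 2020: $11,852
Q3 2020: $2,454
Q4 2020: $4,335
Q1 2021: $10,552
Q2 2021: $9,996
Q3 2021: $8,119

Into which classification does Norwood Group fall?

Total lobbying expenditures: $8,368 + $6,975 + $3,758 + $11,852 + $2,454 + $4,335 + $10,552 + $9,996 + $8,119 = $66,409.
$63,000 < $66,409 ≤ $68,000, so Category C applies.

Category C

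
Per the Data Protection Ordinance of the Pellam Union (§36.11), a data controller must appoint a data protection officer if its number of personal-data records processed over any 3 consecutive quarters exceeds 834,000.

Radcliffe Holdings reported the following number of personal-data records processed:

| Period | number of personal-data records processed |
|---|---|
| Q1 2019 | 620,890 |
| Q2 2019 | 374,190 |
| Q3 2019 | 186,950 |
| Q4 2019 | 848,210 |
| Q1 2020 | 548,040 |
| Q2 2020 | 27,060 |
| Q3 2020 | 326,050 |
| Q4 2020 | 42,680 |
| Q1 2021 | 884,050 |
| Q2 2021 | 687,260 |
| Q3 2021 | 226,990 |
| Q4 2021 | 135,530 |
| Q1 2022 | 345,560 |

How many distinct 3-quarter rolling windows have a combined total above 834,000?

9

Q1 2019–Q3 2019: 620,890 + 374,190 + 186,950 = 1,182,030 (over)
Q2 2019–Q4 2019: 374,190 + 186,950 + 848,210 = 1,409,350 (over)
Q3 2019–Q1 2020: 186,950 + 848,210 + 548,040 = 1,583,200 (over)
Q4 2019–Q2 2020: 848,210 + 548,040 + 27,060 = 1,423,310 (over)
Q1 2020–Q3 2020: 548,040 + 27,060 + 326,050 = 901,150 (over)
Q2 2020–Q4 2020: 27,060 + 326,050 + 42,680 = 395,790 (under)
Q3 2020–Q1 2021: 326,050 + 42,680 + 884,050 = 1,252,780 (over)
Q4 2020–Q2 2021: 42,680 + 884,050 + 687,260 = 1,613,990 (over)
Q1 2021–Q3 2021: 884,050 + 687,260 + 226,990 = 1,798,300 (over)
Q2 2021–Q4 2021: 687,260 + 226,990 + 135,530 = 1,049,780 (over)
Q3 2021–Q1 2022: 226,990 + 135,530 + 345,560 = 708,080 (under)
9 windows exceed the threshold.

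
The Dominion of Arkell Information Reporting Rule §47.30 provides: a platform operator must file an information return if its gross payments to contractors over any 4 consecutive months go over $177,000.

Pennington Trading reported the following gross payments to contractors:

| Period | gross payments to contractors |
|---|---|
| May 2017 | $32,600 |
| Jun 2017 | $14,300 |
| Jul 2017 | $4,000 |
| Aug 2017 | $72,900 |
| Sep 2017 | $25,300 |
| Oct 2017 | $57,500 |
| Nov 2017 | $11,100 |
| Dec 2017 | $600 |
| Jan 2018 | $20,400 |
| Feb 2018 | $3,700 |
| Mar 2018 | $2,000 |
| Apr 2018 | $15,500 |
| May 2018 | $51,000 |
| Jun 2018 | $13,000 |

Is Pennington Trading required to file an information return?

May 2017–Aug 2017: $32,600 + $14,300 + $4,000 + $72,900 = $123,800 (under)
Jun 2017–Sep 2017: $14,300 + $4,000 + $72,900 + $25,300 = $116,500 (under)
Jul 2017–Oct 2017: $4,000 + $72,900 + $25,300 + $57,500 = $159,700 (under)
Aug 2017–Nov 2017: $72,900 + $25,300 + $57,500 + $11,100 = $166,800 (under)
Sep 2017–Dec 2017: $25,300 + $57,500 + $11,100 + $600 = $94,500 (under)
Oct 2017–Jan 2018: $57,500 + $11,100 + $600 + $20,400 = $89,600 (under)
Nov 2017–Feb 2018: $11,100 + $600 + $20,400 + $3,700 = $35,800 (under)
Dec 2017–Mar 2018: $600 + $20,400 + $3,700 + $2,000 = $26,700 (under)
Jan 2018–Apr 2018: $20,400 + $3,700 + $2,000 + $15,500 = $41,600 (under)
Feb 2018–May 2018: $3,700 + $2,000 + $15,500 + $51,000 = $72,200 (under)
Mar 2018–Jun 2018: $2,000 + $15,500 + $51,000 + $13,000 = $81,500 (under)
No window exceeds $177,000.

No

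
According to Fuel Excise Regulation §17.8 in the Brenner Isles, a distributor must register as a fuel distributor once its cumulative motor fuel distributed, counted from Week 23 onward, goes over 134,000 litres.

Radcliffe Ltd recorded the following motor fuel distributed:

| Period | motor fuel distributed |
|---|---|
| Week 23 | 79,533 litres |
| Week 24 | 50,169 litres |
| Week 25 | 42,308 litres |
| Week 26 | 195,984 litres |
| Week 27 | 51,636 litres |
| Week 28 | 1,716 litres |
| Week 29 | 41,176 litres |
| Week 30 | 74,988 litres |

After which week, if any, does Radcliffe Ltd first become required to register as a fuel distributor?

Week 25

Through Week 23: 79,533 litres
Through Week 24: 129,702 litres
Through Week 25: 172,010 litres ← exceeds threshold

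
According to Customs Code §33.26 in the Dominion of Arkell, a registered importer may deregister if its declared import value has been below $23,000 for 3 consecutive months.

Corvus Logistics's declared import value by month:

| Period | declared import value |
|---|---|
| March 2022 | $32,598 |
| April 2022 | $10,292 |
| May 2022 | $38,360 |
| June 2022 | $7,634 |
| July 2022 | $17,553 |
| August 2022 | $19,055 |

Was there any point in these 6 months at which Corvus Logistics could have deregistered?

Months below $23,000: April 2022, June 2022, July 2022, August 2022.
Longest run of consecutive months below the threshold: 3.
3 ≥ 3, so Corvus Logistics became eligible.

Yes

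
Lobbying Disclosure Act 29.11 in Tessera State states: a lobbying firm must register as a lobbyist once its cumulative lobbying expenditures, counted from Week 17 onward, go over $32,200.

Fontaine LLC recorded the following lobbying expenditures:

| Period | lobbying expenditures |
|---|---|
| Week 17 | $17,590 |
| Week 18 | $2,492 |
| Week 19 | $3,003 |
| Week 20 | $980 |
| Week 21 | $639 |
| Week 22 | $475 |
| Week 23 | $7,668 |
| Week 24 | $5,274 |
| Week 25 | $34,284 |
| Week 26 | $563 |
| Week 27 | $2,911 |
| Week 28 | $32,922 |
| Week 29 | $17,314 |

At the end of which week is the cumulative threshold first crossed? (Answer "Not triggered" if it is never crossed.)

Through Week 17: $17,590
Through Week 18: $20,082
Through Week 19: $23,085
Through Week 20: $24,065
Through Week 21: $24,704
Through Week 22: $25,179
Through Week 23: $32,847 ← exceeds threshold

Week 23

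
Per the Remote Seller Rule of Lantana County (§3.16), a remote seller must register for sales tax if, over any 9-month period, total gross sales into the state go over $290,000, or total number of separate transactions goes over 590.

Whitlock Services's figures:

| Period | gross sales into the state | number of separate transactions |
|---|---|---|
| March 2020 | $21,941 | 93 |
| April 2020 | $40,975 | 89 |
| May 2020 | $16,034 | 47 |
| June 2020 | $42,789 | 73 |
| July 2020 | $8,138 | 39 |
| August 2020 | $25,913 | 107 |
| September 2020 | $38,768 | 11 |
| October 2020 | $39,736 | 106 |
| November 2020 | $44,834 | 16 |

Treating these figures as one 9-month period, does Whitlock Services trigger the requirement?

No

Total gross sales into the state: $21,941 + $40,975 + $16,034 + $42,789 + $8,138 + $25,913 + $38,768 + $39,736 + $44,834 = $279,128 (≤ $290,000).
Total number of separate transactions: 93 + 89 + 47 + 73 + 39 + 107 + 11 + 106 + 16 = 581 (≤ 590).
The test is 'or': neither threshold is exceeded.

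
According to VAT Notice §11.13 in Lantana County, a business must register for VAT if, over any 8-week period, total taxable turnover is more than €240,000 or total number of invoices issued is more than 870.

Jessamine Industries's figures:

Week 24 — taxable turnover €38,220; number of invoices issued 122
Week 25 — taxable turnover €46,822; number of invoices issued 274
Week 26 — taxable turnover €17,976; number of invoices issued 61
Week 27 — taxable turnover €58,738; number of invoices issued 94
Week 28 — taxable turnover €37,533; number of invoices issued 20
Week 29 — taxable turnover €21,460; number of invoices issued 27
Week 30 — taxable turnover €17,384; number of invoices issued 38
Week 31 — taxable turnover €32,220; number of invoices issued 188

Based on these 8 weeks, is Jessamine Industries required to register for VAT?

Yes

Total taxable turnover: €38,220 + €46,822 + €17,976 + €58,738 + €37,533 + €21,460 + €17,384 + €32,220 = €270,353 (> €240,000).
Total number of invoices issued: 122 + 274 + 61 + 94 + 20 + 27 + 38 + 188 = 824 (≤ 870).
The test is 'or': at least one threshold is exceeded.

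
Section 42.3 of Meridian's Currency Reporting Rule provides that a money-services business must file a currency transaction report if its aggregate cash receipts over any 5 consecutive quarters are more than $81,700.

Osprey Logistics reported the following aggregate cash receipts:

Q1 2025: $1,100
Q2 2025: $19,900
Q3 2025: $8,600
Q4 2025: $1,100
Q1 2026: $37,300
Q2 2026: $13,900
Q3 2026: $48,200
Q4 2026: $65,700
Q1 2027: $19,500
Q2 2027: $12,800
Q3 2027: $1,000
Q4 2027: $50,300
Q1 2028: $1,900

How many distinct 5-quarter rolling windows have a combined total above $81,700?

Q1 2025–Q1 2026: $1,100 + $19,900 + $8,600 + $1,100 + $37,300 = $68,000 (under)
Q2 2025–Q2 2026: $19,900 + $8,600 + $1,100 + $37,300 + $13,900 = $80,800 (under)
Q3 2025–Q3 2026: $8,600 + $1,100 + $37,300 + $13,900 + $48,200 = $109,100 (over)
Q4 2025–Q4 2026: $1,100 + $37,300 + $13,900 + $48,200 + $65,700 = $166,200 (over)
Q1 2026–Q1 2027: $37,300 + $13,900 + $48,200 + $65,700 + $19,500 = $184,600 (over)
Q2 2026–Q2 2027: $13,900 + $48,200 + $65,700 + $19,500 + $12,800 = $160,100 (over)
Q3 2026–Q3 2027: $48,200 + $65,700 + $19,500 + $12,800 + $1,000 = $147,200 (over)
Q4 2026–Q4 2027: $65,700 + $19,500 + $12,800 + $1,000 + $50,300 = $149,300 (over)
Q1 2027–Q1 2028: $19,500 + $12,800 + $1,000 + $50,300 + $1,900 = $85,500 (over)
7 windows exceed the threshold.

7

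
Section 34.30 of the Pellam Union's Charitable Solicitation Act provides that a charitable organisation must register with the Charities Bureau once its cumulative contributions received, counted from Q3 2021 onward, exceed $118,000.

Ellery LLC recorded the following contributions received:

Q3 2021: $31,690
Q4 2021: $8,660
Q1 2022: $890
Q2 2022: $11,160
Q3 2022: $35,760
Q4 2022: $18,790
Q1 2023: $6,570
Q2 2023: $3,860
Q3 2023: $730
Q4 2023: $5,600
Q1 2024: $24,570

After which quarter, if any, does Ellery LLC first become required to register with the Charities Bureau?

Q3 2023

Through Q3 2021: $31,690
Through Q4 2021: $40,350
Through Q1 2022: $41,240
Through Q2 2022: $52,400
Through Q3 2022: $88,160
Through Q4 2022: $106,950
Through Q1 2023: $113,520
Through Q2 2023: $117,380
Through Q3 2023: $118,110 ← exceeds threshold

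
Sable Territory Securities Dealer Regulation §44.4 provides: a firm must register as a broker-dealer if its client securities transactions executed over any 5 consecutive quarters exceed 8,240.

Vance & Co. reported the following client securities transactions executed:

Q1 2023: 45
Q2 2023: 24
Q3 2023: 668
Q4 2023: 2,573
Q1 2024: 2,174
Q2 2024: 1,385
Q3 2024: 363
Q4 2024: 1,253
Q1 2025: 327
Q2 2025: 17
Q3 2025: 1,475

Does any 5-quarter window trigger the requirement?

No

Q1 2023–Q1 2024: 45 + 24 + 668 + 2,573 + 2,174 = 5,484 (under)
Q2 2023–Q2 2024: 24 + 668 + 2,573 + 2,174 + 1,385 = 6,824 (under)
Q3 2023–Q3 2024: 668 + 2,573 + 2,174 + 1,385 + 363 = 7,163 (under)
Q4 2023–Q4 2024: 2,573 + 2,174 + 1,385 + 363 + 1,253 = 7,748 (under)
Q1 2024–Q1 2025: 2,174 + 1,385 + 363 + 1,253 + 327 = 5,502 (under)
Q2 2024–Q2 2025: 1,385 + 363 + 1,253 + 327 + 17 = 3,345 (under)
Q3 2024–Q3 2025: 363 + 1,253 + 327 + 17 + 1,475 = 3,435 (under)
No window exceeds 8,240.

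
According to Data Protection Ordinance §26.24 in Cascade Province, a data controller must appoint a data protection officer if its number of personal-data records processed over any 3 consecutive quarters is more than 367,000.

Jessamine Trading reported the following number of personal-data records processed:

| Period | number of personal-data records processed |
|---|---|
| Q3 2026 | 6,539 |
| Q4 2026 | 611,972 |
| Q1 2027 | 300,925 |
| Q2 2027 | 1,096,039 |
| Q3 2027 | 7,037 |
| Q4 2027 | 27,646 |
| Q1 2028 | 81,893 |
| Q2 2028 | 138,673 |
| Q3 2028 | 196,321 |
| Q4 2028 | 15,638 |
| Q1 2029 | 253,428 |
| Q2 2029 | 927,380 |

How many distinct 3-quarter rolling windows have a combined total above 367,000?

7

Q3 2026–Q1 2027: 6,539 + 611,972 + 300,925 = 919,436 (over)
Q4 2026–Q2 2027: 611,972 + 300,925 + 1,096,039 = 2,008,936 (over)
Q1 2027–Q3 2027: 300,925 + 1,096,039 + 7,037 = 1,404,001 (over)
Q2 2027–Q4 2027: 1,096,039 + 7,037 + 27,646 = 1,130,722 (over)
Q3 2027–Q1 2028: 7,037 + 27,646 + 81,893 = 116,576 (under)
Q4 2027–Q2 2028: 27,646 + 81,893 + 138,673 = 248,212 (under)
Q1 2028–Q3 2028: 81,893 + 138,673 + 196,321 = 416,887 (over)
Q2 2028–Q4 2028: 138,673 + 196,321 + 15,638 = 350,632 (under)
Q3 2028–Q1 2029: 196,321 + 15,638 + 253,428 = 465,387 (over)
Q4 2028–Q2 2029: 15,638 + 253,428 + 927,380 = 1,196,446 (over)
7 windows exceed the threshold.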